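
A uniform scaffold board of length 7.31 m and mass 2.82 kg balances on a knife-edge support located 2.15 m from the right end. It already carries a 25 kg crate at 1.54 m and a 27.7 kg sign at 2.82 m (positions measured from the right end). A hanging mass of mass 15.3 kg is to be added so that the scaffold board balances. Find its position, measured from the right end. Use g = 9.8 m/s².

x ≈ 1.66 m from the right end

Taking torques about the knife-edge support (at 2.15 m from the right end):
Beam weight: 2.82 × 9.8 = 27.64 N down at 3.655 m → arm 1.505 m, τ = 27.64 × 1.505 = 41.6 N·m counterclockwise.
Crate: 25 × 9.8 = 245 N down at 1.54 m → arm 0.61 m, τ = 245 × 0.61 = 149.4 N·m clockwise.
Sign: 27.7 × 9.8 = 271.5 N down at 2.82 m → arm 0.67 m, τ = 271.5 × 0.67 = 181.9 N·m counterclockwise.
Net moment of existing loads = 74.1 N·m counterclockwise.
The hanging mass weighs 15.3 × 9.8 = 149.9 N and must supply an equal clockwise moment, so its lever arm about the knife-edge support is 74.1 / 149.9 = 0.494 m.
That puts it at 2.15 − 0.494 = 1.66 m from the right end.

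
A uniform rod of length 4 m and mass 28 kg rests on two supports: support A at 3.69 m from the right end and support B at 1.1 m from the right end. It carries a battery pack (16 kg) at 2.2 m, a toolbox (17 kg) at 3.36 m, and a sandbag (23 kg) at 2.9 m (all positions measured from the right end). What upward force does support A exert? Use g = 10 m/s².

R_A ≈ 473 N

Take moments about support B.
Beam weight: 28 × 10 = 280 N down at 2 m → arm 0.9 m, τ = 280 × 0.9 = 252 N·m counterclockwise.
Battery pack: 16 × 10 = 160 N down at 2.2 m → arm 1.1 m, τ = 160 × 1.1 = 176 N·m counterclockwise.
Toolbox: 17 × 10 = 170 N down at 3.36 m → arm 2.26 m, τ = 170 × 2.26 = 384.2 N·m counterclockwise.
Sandbag: 23 × 10 = 230 N down at 2.9 m → arm 1.8 m, τ = 230 × 1.8 = 414 N·m counterclockwise.
Net load moment about support B = 1226 N·m counterclockwise.
Reaction R at support A is upward at 3.69 m, arm 2.59 m → moment R × 2.59 clockwise.
For rotational equilibrium, R × 2.59 = 1226, so R = 473 N.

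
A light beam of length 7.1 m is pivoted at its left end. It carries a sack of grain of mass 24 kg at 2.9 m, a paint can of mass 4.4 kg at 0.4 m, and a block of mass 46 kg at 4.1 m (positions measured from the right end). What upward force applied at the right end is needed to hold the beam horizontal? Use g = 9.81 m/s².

Taking torques about the left end:
Sack of grain: 24 × 9.81 = 235.4 N down at 2.9 m → arm 4.2 m, τ = 235.4 × 4.2 = 988.7 N·m clockwise.
Paint can: 4.4 × 9.81 = 43.16 N down at 0.4 m → arm 6.7 m, τ = 43.16 × 6.7 = 289.2 N·m clockwise.
Block: 46 × 9.81 = 451.3 N down at 4.1 m → arm 3 m, τ = 451.3 × 3 = 1354 N·m clockwise.
Net moment of the loads = 2632 N·m clockwise.
The upward force F acts at the right end, arm 7.1 m, giving F × 7.1 counterclockwise.
For rotational equilibrium, F × 7.1 = 2632, so F = 2632 / 7.1 = 371 N.

F ≈ 371 N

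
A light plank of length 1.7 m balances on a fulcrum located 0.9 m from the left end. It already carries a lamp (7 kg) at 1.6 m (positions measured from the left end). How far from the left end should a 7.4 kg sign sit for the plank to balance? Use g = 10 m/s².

About the fulcrum (at 0.9 m from the left end):
Lamp: 7 × 10 = 70 N down at 1.6 m → arm 0.7 m, τ = 70 × 0.7 = 49 N·m clockwise.
Net moment of existing loads = 49 N·m clockwise.
The sign weighs 7.4 × 10 = 74 N and must supply an equal counterclockwise moment, so its lever arm about the fulcrum is 49 / 74 = 0.662 m.
That puts it at 0.9 − 0.662 = 0.238 m from the left end.

x ≈ 0.238 m from the left end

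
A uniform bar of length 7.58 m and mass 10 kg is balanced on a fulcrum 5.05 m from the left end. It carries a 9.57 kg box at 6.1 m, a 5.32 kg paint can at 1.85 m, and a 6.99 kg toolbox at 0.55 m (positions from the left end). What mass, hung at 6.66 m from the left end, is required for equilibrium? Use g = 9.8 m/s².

m ≈ 31.7 kg

About the fulcrum (at 5.05 m from the left end):
Beam weight: 10 × 9.8 = 98 N down at 3.79 m → arm 1.26 m, τ = 98 × 1.26 = 123.5 N·m counterclockwise.
Box: 9.57 × 9.8 = 93.79 N down at 6.1 m → arm 1.05 m, τ = 93.79 × 1.05 = 98.48 N·m clockwise.
Paint can: 5.32 × 9.8 = 52.14 N down at 1.85 m → arm 3.2 m, τ = 52.14 × 3.2 = 166.8 N·m counterclockwise.
Toolbox: 6.99 × 9.8 = 68.5 N down at 0.55 m → arm 4.5 m, τ = 68.5 × 4.5 = 308.2 N·m counterclockwise.
Net moment of known loads = 500 N·m counterclockwise.
An unknown mass m at 6.66 m has arm 1.61 m; its moment is m·g·1.61 clockwise.
Στ = 0 ⇒ m × 9.8 × 1.61 = 500 ⇒ m = 500 / (9.8 × 1.61) = 31.7 kg.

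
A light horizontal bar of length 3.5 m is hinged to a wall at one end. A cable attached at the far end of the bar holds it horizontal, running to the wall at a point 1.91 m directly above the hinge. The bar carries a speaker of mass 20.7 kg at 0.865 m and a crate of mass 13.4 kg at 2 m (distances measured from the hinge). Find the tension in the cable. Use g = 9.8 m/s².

Take moments about the hinge.
Speaker: 20.7 × 9.8 = 202.9 N down at 0.865 m → arm 0.865 m, τ = 202.9 × 0.865 = 175.5 N·m clockwise.
Crate: 13.4 × 9.8 = 131.3 N down at 2 m → arm 2 m, τ = 131.3 × 2 = 262.6 N·m clockwise.
Total clockwise load moment = 438.1 N·m.
The cable tension T acts at 3.5 m; only its component perpendicular to the bar, T sinθ, produces torque. sinθ = h/√(h²+d²) = 1.91/√(1.91²+3.5²) = 0.479.
Setting net torque to zero: T × 3.5 × 0.479 = 438.1 → T = 438.1 / 1.676 = 261 N.

T ≈ 261 N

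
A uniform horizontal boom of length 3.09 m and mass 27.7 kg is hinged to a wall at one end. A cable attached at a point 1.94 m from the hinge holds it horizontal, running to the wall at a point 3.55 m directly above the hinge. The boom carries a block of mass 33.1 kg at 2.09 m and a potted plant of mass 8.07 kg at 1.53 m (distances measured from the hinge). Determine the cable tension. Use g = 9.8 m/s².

T ≈ 716 N

Taking torques about the hinge:
Beam weight: 27.7 × 9.8 = 271.5 N down at 1.545 m → arm 1.545 m, τ = 271.5 × 1.545 = 419.5 N·m clockwise.
Block: 33.1 × 9.8 = 324.4 N down at 2.09 m → arm 2.09 m, τ = 324.4 × 2.09 = 678 N·m clockwise.
Potted plant: 8.07 × 9.8 = 79.09 N down at 1.53 m → arm 1.53 m, τ = 79.09 × 1.53 = 121 N·m clockwise.
Total clockwise load moment = 1218 N·m.
The cable tension T acts at 1.94 m; only its component perpendicular to the boom, T sinθ, produces torque. sinθ = h/√(h²+d²) = 3.55/√(3.55²+1.94²) = 0.8775.
Setting net torque to zero: T × 1.94 × 0.8775 = 1218 → T = 1218 / 1.702 = 716 N.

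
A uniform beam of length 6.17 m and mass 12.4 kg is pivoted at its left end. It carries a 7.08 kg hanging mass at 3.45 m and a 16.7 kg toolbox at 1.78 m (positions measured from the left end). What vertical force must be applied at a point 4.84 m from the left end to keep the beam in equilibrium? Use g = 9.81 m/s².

F ≈ 187 N

Choose the left end as the axis so the unknown pivot reaction has zero arm there.
Beam weight: 12.4 × 9.81 = 121.6 N down at 3.085 m → arm 3.085 m, τ = 121.6 × 3.085 = 375.1 N·m clockwise.
Hanging mass: 7.08 × 9.81 = 69.45 N down at 3.45 m → arm 3.45 m, τ = 69.45 × 3.45 = 239.6 N·m clockwise.
Toolbox: 16.7 × 9.81 = 163.8 N down at 1.78 m → arm 1.78 m, τ = 163.8 × 1.78 = 291.6 N·m clockwise.
Net moment of the loads = 906.3 N·m clockwise.
The upward force F acts at a point 4.84 m from the left end, arm 4.84 m, giving F × 4.84 counterclockwise.
Balancing moments: F × 4.84 = 906.3, giving F = 906.3 / 4.84 = 187 N.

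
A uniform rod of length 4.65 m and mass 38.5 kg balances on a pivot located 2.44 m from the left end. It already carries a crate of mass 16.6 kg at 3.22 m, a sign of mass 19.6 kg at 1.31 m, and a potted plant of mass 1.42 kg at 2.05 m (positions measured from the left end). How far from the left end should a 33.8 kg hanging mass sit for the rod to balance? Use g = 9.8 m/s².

x ≈ 2.86 m from the left end

Choose the pivot (at 2.44 m from the left end) as the axis so the support reaction has zero arm there.
Beam weight: 38.5 × 9.8 = 377.3 N down at 2.325 m → arm 0.115 m, τ = 377.3 × 0.115 = 43.39 N·m counterclockwise.
Crate: 16.6 × 9.8 = 162.7 N down at 3.22 m → arm 0.78 m, τ = 162.7 × 0.78 = 126.9 N·m clockwise.
Sign: 19.6 × 9.8 = 192.1 N down at 1.31 m → arm 1.13 m, τ = 192.1 × 1.13 = 217.1 N·m counterclockwise.
Potted plant: 1.42 × 9.8 = 13.92 N down at 2.05 m → arm 0.39 m, τ = 13.92 × 0.39 = 5.429 N·m counterclockwise.
Net moment of existing loads = 139 N·m counterclockwise.
The hanging mass weighs 33.8 × 9.8 = 331.2 N and must supply an equal clockwise moment, so its lever arm about the pivot is 139 / 331.2 = 0.42 m.
That puts it at 2.44 + 0.42 = 2.86 m from the left end.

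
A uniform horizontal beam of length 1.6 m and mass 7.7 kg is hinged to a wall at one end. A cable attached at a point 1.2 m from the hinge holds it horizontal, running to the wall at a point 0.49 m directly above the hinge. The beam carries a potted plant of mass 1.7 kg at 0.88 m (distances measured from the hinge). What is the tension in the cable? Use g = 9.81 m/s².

T ≈ 166 N

Take moments about the hinge.
Beam weight: 7.7 × 9.81 = 75.54 N down at 0.8 m → arm 0.8 m, τ = 75.54 × 0.8 = 60.43 N·m clockwise.
Potted plant: 1.7 × 9.81 = 16.68 N down at 0.88 m → arm 0.88 m, τ = 16.68 × 0.88 = 14.68 N·m clockwise.
Total clockwise load moment = 75.11 N·m.
The cable tension T acts at 1.2 m; only its component perpendicular to the beam, T sinθ, produces torque. sinθ = h/√(h²+d²) = 0.49/√(0.49²+1.2²) = 0.378.
Balancing moments: T × 1.2 × 0.378 = 75.11, giving T = 75.11 / 0.4536 = 166 N.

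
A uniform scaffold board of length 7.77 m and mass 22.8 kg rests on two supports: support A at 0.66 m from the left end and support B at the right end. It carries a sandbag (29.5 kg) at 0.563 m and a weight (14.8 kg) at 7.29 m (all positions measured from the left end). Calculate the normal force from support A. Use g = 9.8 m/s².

R_A ≈ 425 N

About support B:
Beam weight: 22.8 × 9.8 = 223.4 N down at 3.885 m → arm 3.885 m, τ = 223.4 × 3.885 = 867.9 N·m counterclockwise.
Sandbag: 29.5 × 9.8 = 289.1 N down at 0.563 m → arm 7.207 m, τ = 289.1 × 7.207 = 2084 N·m counterclockwise.
Weight: 14.8 × 9.8 = 145 N down at 7.29 m → arm 0.48 m, τ = 145 × 0.48 = 69.6 N·m counterclockwise.
Net load moment about support B = 3022 N·m counterclockwise.
Reaction R at support A is upward at 0.66 m, arm 7.11 m → moment R × 7.11 clockwise.
Setting net torque to zero: R × 7.11 = 3022 → R = 425 N.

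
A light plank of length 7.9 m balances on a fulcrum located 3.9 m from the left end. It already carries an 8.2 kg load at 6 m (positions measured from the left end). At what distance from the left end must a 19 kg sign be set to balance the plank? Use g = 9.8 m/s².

Take moments about the fulcrum (at 3.9 m from the left end).
Load: 8.2 × 9.8 = 80.36 N down at 6 m → arm 2.1 m, τ = 80.36 × 2.1 = 168.8 N·m clockwise.
Net moment of existing loads = 168.8 N·m clockwise.
The sign weighs 19 × 9.8 = 186.2 N and must supply an equal counterclockwise moment, so its lever arm about the fulcrum is 168.8 / 186.2 = 0.907 m.
That puts it at 3.9 − 0.907 = 2.99 m from the left end.

x ≈ 2.99 m from the left end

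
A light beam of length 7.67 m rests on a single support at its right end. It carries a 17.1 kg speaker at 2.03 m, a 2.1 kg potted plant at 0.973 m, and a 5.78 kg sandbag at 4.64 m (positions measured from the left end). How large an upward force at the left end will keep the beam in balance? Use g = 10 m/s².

Sum moments about the right end (the unknown pivot reaction has zero arm there).
Speaker: 17.1 × 10 = 171 N down at 2.03 m → arm 5.64 m, τ = 171 × 5.64 = 964.4 N·m counterclockwise.
Potted plant: 2.1 × 10 = 21 N down at 0.973 m → arm 6.697 m, τ = 21 × 6.697 = 140.6 N·m counterclockwise.
Sandbag: 5.78 × 10 = 57.8 N down at 4.64 m → arm 3.03 m, τ = 57.8 × 3.03 = 175.1 N·m counterclockwise.
Net moment of the loads = 1280 N·m counterclockwise.
The upward force F acts at the left end, arm 7.67 m, giving F × 7.67 clockwise.
For rotational equilibrium, F × 7.67 = 1280, so F = 1280 / 7.67 = 167 N.

F ≈ 167 N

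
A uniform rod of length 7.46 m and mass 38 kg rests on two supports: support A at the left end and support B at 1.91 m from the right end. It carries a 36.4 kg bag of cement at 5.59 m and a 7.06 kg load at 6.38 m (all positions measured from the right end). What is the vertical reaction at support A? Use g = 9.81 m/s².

Sum moments about support B (its reaction then has zero moment arm).
Beam weight: 38 × 9.81 = 372.8 N down at 3.73 m → arm 1.82 m, τ = 372.8 × 1.82 = 678.5 N·m counterclockwise.
Bag of cement: 36.4 × 9.81 = 357.1 N down at 5.59 m → arm 3.68 m, τ = 357.1 × 3.68 = 1314 N·m counterclockwise.
Load: 7.06 × 9.81 = 69.26 N down at 6.38 m → arm 4.47 m, τ = 69.26 × 4.47 = 309.6 N·m counterclockwise.
Net load moment about support B = 2302 N·m counterclockwise.
Reaction R at support A is upward at 7.46 m, arm 5.55 m → moment R × 5.55 clockwise.
Setting net torque to zero: R × 5.55 = 2302 → R = 415 N.

R_A ≈ 415 N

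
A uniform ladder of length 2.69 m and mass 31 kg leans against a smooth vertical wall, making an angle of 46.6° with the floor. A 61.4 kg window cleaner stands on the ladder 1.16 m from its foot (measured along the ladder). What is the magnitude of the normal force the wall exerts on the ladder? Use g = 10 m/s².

N_wall ≈ 397 N

Take moments about the foot of the ladder.
Ladder weight 31×10 = 310 N acts at 1.345 m along the ladder; its horizontal arm is 1.345·cos46.6° = 0.9241 m → τ = 286.5 N·m clockwise.
Window cleaner: 61.4×10 = 614 N at 1.16 m → arm 0.797 m → τ = 489.4 N·m clockwise.
Wall normal N acts horizontally at the top; its moment arm is the height L sinθ = 2.69·sin46.6° = 1.954 m, counterclockwise.
Balancing moments: N × 1.954 = 775.9, giving N = 397 N.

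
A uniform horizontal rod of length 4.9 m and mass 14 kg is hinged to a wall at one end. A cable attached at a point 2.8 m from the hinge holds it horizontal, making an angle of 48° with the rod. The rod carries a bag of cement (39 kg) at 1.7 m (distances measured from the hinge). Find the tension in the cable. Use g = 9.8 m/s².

Choose the hinge as the axis so the unknown hinge reaction has zero arm there.
Beam weight: 14 × 9.8 = 137.2 N down at 2.45 m → arm 2.45 m, τ = 137.2 × 2.45 = 336.1 N·m clockwise.
Bag of cement: 39 × 9.8 = 382.2 N down at 1.7 m → arm 1.7 m, τ = 382.2 × 1.7 = 649.7 N·m clockwise.
Total clockwise load moment = 985.8 N·m.
The cable tension T acts at 2.8 m; only its component perpendicular to the rod, T sinθ, produces torque. sin 48° = 0.7431.
For rotational equilibrium, T × 2.8 × 0.7431 = 985.8, so T = 985.8 / 2.081 = 474 N.

T ≈ 474 N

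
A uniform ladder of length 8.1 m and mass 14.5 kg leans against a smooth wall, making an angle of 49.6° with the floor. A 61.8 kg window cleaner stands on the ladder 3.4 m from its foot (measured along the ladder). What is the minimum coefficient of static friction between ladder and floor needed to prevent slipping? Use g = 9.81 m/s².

About the foot of the ladder:
Ladder weight 14.5×9.81 = 142.2 N acts at 4.05 m along the ladder; its horizontal arm is 4.05·cos49.6° = 2.625 m → τ = 373.3 N·m clockwise.
Window cleaner: 61.8×9.81 = 606.3 N at 3.4 m → arm 2.204 m → τ = 1336 N·m clockwise.
Wall normal N acts horizontally at the top; its moment arm is the height L sinθ = 8.1·sin49.6° = 6.168 m, counterclockwise.
Στ = 0 ⇒ N × 6.168 = 1709 ⇒ N = 277.1 N.
ΣFx = 0 ⇒ f = N_wall = 277.1 N. ΣFy = 0 ⇒ N_floor = 748.5 N.
μ_min = f / N_floor = 277.1 / 748.5 = 0.37.

μ_min ≈ 0.37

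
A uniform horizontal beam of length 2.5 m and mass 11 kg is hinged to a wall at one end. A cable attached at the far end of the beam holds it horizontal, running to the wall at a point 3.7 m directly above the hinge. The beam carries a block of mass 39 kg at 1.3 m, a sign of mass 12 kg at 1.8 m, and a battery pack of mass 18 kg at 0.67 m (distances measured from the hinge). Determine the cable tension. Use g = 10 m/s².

T ≈ 474 N

Choose the hinge as the axis so the unknown hinge reaction has zero arm there.
Beam weight: 11 × 10 = 110 N down at 1.25 m → arm 1.25 m, τ = 110 × 1.25 = 137.5 N·m clockwise.
Block: 39 × 10 = 390 N down at 1.3 m → arm 1.3 m, τ = 390 × 1.3 = 507 N·m clockwise.
Sign: 12 × 10 = 120 N down at 1.8 m → arm 1.8 m, τ = 120 × 1.8 = 216 N·m clockwise.
Battery pack: 18 × 10 = 180 N down at 0.67 m → arm 0.67 m, τ = 180 × 0.67 = 120.6 N·m clockwise.
Total clockwise load moment = 981.1 N·m.
The cable tension T acts at 2.5 m; only its component perpendicular to the beam, T sinθ, produces torque. sinθ = h/√(h²+d²) = 3.7/√(3.7²+2.5²) = 0.8286.
Balancing moments: T × 2.5 × 0.8286 = 981.1, giving T = 981.1 / 2.071 = 474 N.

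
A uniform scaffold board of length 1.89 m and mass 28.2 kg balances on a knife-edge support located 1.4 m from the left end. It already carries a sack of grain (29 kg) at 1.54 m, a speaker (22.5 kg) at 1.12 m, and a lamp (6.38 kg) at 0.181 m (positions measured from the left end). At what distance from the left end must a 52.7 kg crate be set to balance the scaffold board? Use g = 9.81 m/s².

Choose the knife-edge support (at 1.4 m from the left end) as the axis so the support reaction has zero arm there.
Beam weight: 28.2 × 9.81 = 276.6 N down at 0.945 m → arm 0.455 m, τ = 276.6 × 0.455 = 125.9 N·m counterclockwise.
Sack of grain: 29 × 9.81 = 284.5 N down at 1.54 m → arm 0.14 m, τ = 284.5 × 0.14 = 39.83 N·m clockwise.
Speaker: 22.5 × 9.81 = 220.7 N down at 1.12 m → arm 0.28 m, τ = 220.7 × 0.28 = 61.8 N·m counterclockwise.
Lamp: 6.38 × 9.81 = 62.59 N down at 0.181 m → arm 1.219 m, τ = 62.59 × 1.219 = 76.3 N·m counterclockwise.
Net moment of existing loads = 224.2 N·m counterclockwise.
The crate weighs 52.7 × 9.81 = 517 N and must supply an equal clockwise moment, so its lever arm about the knife-edge support is 224.2 / 517 = 0.434 m.
That puts it at 1.4 + 0.434 = 1.83 m from the left end.

x ≈ 1.83 m from the left end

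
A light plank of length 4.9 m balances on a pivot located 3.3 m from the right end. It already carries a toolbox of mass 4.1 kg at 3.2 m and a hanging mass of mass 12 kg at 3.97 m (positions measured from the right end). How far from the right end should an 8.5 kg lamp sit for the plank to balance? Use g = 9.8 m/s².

x ≈ 2.4 m from the right end

About the pivot (at 3.3 m from the right end):
Toolbox: 4.1 × 9.8 = 40.18 N down at 3.2 m → arm 0.1 m, τ = 40.18 × 0.1 = 4.018 N·m clockwise.
Hanging mass: 12 × 9.8 = 117.6 N down at 3.97 m → arm 0.67 m, τ = 117.6 × 0.67 = 78.79 N·m counterclockwise.
Net moment of existing loads = 74.77 N·m counterclockwise.
The lamp weighs 8.5 × 9.8 = 83.3 N and must supply an equal clockwise moment, so its lever arm about the pivot is 74.77 / 83.3 = 0.898 m.
That puts it at 3.3 − 0.898 = 2.4 m from the right end.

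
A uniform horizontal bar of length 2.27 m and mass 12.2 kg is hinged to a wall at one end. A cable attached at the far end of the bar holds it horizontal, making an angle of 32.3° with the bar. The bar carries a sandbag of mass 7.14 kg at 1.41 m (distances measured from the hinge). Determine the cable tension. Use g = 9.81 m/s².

T ≈ 193 N

Taking torques about the hinge:
Beam weight: 12.2 × 9.81 = 119.7 N down at 1.135 m → arm 1.135 m, τ = 119.7 × 1.135 = 135.9 N·m clockwise.
Sandbag: 7.14 × 9.81 = 70.04 N down at 1.41 m → arm 1.41 m, τ = 70.04 × 1.41 = 98.76 N·m clockwise.
Total clockwise load moment = 234.7 N·m.
The cable tension T acts at 2.27 m; only its component perpendicular to the bar, T sinθ, produces torque. sin 32.3° = 0.5344.
Balancing moments: T × 2.27 × 0.5344 = 234.7, giving T = 234.7 / 1.213 = 193 N.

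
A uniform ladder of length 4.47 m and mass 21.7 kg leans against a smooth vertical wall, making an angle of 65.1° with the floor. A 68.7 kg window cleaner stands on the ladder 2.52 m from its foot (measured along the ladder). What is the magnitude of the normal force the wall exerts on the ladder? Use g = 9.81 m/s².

Choose the foot of the ladder as the axis so the floor normal and friction both act there and drop out.
Ladder weight 21.7×9.81 = 212.9 N acts at 2.235 m along the ladder; its horizontal arm is 2.235·cos65.1° = 0.941 m → τ = 200.3 N·m clockwise.
Window cleaner: 68.7×9.81 = 673.9 N at 2.52 m → arm 1.061 m → τ = 715 N·m clockwise.
Wall normal N acts horizontally at the top; its moment arm is the height L sinθ = 4.47·sin65.1° = 4.054 m, counterclockwise.
Στ = 0 ⇒ N × 4.054 = 915.3 ⇒ N = 226 N.

N_wall ≈ 226 N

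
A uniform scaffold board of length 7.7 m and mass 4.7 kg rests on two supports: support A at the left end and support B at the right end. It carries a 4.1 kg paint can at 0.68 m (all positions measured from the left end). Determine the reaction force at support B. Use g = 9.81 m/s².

Take moments about support A.
Beam weight: 4.7 × 9.81 = 46.11 N down at 3.85 m → arm 3.85 m, τ = 46.11 × 3.85 = 177.5 N·m clockwise.
Paint can: 4.1 × 9.81 = 40.22 N down at 0.68 m → arm 0.68 m, τ = 40.22 × 0.68 = 27.35 N·m clockwise.
Net load moment about support A = 204.8 N·m clockwise.
Reaction R at support B is upward at 7.7 m, arm 7.7 m → moment R × 7.7 counterclockwise.
Setting net torque to zero: R × 7.7 = 204.8 → R = 26.6 N.

R_B ≈ 26.6 N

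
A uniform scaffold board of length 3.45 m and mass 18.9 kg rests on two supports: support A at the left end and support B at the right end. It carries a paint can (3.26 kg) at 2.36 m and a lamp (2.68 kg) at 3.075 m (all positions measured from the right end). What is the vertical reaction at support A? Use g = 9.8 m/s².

R_A ≈ 138 N

Taking torques about support B:
Beam weight: 18.9 × 9.8 = 185.2 N down at 1.725 m → arm 1.725 m, τ = 185.2 × 1.725 = 319.5 N·m counterclockwise.
Paint can: 3.26 × 9.8 = 31.95 N down at 2.36 m → arm 2.36 m, τ = 31.95 × 2.36 = 75.4 N·m counterclockwise.
Lamp: 2.68 × 9.8 = 26.26 N down at 3.075 m → arm 3.075 m, τ = 26.26 × 3.075 = 80.75 N·m counterclockwise.
Net load moment about support B = 475.6 N·m counterclockwise.
Reaction R at support A is upward at 3.45 m, arm 3.45 m → moment R × 3.45 clockwise.
For rotational equilibrium, R × 3.45 = 475.6, so R = 138 N.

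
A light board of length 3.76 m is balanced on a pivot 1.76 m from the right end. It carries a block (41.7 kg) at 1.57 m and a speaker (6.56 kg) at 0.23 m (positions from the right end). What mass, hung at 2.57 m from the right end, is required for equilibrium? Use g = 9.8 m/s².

About the pivot (at 1.76 m from the right end):
Block: 41.7 × 9.8 = 408.7 N down at 1.57 m → arm 0.19 m, τ = 408.7 × 0.19 = 77.65 N·m clockwise.
Speaker: 6.56 × 9.8 = 64.29 N down at 0.23 m → arm 1.53 m, τ = 64.29 × 1.53 = 98.36 N·m clockwise.
Net moment of known loads = 176 N·m clockwise.
An unknown mass m at 2.57 m has arm 0.81 m; its moment is m·g·0.81 counterclockwise.
Setting net torque to zero: m × 9.8 × 0.81 = 176 → m = 176 / (9.8 × 0.81) = 22.2 kg.

m ≈ 22.2 kg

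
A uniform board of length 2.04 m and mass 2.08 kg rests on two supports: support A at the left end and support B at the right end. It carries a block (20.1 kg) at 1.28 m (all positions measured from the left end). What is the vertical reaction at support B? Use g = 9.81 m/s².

Take moments about support A.
Beam weight: 2.08 × 9.81 = 20.4 N down at 1.02 m → arm 1.02 m, τ = 20.4 × 1.02 = 20.81 N·m clockwise.
Block: 20.1 × 9.81 = 197.2 N down at 1.28 m → arm 1.28 m, τ = 197.2 × 1.28 = 252.4 N·m clockwise.
Net load moment about support A = 273.2 N·m clockwise.
Reaction R at support B is upward at 2.04 m, arm 2.04 m → moment R × 2.04 counterclockwise.
Balancing moments: R × 2.04 = 273.2, giving R = 134 N.

R_B ≈ 134 N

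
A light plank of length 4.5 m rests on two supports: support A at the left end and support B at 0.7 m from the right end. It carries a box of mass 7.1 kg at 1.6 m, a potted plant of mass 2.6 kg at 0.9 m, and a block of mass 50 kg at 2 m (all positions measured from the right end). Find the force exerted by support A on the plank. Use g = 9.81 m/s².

Choose support B as the axis so its reaction then has zero moment arm.
Box: 7.1 × 9.81 = 69.65 N down at 1.6 m → arm 0.9 m, τ = 69.65 × 0.9 = 62.69 N·m counterclockwise.
Potted plant: 2.6 × 9.81 = 25.51 N down at 0.9 m → arm 0.2 m, τ = 25.51 × 0.2 = 5.102 N·m counterclockwise.
Block: 50 × 9.81 = 490.5 N down at 2 m → arm 1.3 m, τ = 490.5 × 1.3 = 637.6 N·m counterclockwise.
Net load moment about support B = 705.4 N·m counterclockwise.
Reaction R at support A is upward at 4.5 m, arm 3.8 m → moment R × 3.8 clockwise.
Στ = 0 ⇒ R × 3.8 = 705.4 ⇒ R = 186 N.

R_A ≈ 186 N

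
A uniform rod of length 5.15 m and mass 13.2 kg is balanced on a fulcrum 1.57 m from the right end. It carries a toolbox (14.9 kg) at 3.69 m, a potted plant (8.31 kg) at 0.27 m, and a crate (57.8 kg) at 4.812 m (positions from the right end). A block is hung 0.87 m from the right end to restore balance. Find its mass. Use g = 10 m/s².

Sum moments about the fulcrum (at 1.57 m from the right end) (the support reaction has zero arm there).
Beam weight: 13.2 × 10 = 132 N down at 2.575 m → arm 1.005 m, τ = 132 × 1.005 = 132.7 N·m counterclockwise.
Toolbox: 14.9 × 10 = 149 N down at 3.69 m → arm 2.12 m, τ = 149 × 2.12 = 315.9 N·m counterclockwise.
Potted plant: 8.31 × 10 = 83.1 N down at 0.27 m → arm 1.3 m, τ = 83.1 × 1.3 = 108 N·m clockwise.
Crate: 57.8 × 10 = 578 N down at 4.812 m → arm 3.242 m, τ = 578 × 3.242 = 1874 N·m counterclockwise.
Net moment of known loads = 2215 N·m counterclockwise.
An unknown mass m at 0.87 m has arm 0.7 m; its moment is m·g·0.7 clockwise.
Στ = 0 ⇒ m × 10 × 0.7 = 2215 ⇒ m = 2215 / (10 × 0.7) = 316 kg.

m ≈ 316 kg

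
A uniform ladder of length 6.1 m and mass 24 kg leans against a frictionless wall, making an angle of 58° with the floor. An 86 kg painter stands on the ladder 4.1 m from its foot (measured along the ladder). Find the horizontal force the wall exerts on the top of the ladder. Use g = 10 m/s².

N_wall ≈ 436 N

Take moments about the foot of the ladder.
Ladder weight 24×10 = 240 N acts at 3.05 m along the ladder; its horizontal arm is 3.05·cos58° = 1.616 m → τ = 387.8 N·m clockwise.
Painter: 86×10 = 860 N at 4.1 m → arm 2.173 m → τ = 1869 N·m clockwise.
Wall normal N acts horizontally at the top; its moment arm is the height L sinθ = 6.1·sin58° = 5.173 m, counterclockwise.
Στ = 0 ⇒ N × 5.173 = 2257 ⇒ N = 436 N.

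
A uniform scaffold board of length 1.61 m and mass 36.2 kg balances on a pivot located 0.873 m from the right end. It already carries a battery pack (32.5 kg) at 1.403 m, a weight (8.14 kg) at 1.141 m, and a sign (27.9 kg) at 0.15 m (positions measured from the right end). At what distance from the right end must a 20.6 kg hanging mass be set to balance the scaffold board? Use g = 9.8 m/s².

x ≈ 1.03 m from the right end

Take moments about the pivot (at 0.873 m from the right end).
Beam weight: 36.2 × 9.8 = 354.8 N down at 0.805 m → arm 0.068 m, τ = 354.8 × 0.068 = 24.13 N·m clockwise.
Battery pack: 32.5 × 9.8 = 318.5 N down at 1.403 m → arm 0.53 m, τ = 318.5 × 0.53 = 168.8 N·m counterclockwise.
Weight: 8.14 × 9.8 = 79.77 N down at 1.141 m → arm 0.268 m, τ = 79.77 × 0.268 = 21.38 N·m counterclockwise.
Sign: 27.9 × 9.8 = 273.4 N down at 0.15 m → arm 0.723 m, τ = 273.4 × 0.723 = 197.7 N·m clockwise.
Net moment of existing loads = 31.65 N·m clockwise.
The hanging mass weighs 20.6 × 9.8 = 201.9 N and must supply an equal counterclockwise moment, so its lever arm about the pivot is 31.65 / 201.9 = 0.157 m.
That puts it at 0.873 + 0.157 = 1.03 m from the right end.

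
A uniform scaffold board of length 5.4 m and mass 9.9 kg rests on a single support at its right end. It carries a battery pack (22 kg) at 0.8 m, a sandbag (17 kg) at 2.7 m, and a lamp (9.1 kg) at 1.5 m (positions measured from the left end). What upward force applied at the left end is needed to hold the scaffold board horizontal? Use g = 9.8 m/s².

Take moments about the right end.
Beam weight: 9.9 × 9.8 = 97.02 N down at 2.7 m → arm 2.7 m, τ = 97.02 × 2.7 = 262 N·m counterclockwise.
Battery pack: 22 × 9.8 = 215.6 N down at 0.8 m → arm 4.6 m, τ = 215.6 × 4.6 = 991.8 N·m counterclockwise.
Sandbag: 17 × 9.8 = 166.6 N down at 2.7 m → arm 2.7 m, τ = 166.6 × 2.7 = 449.8 N·m counterclockwise.
Lamp: 9.1 × 9.8 = 89.18 N down at 1.5 m → arm 3.9 m, τ = 89.18 × 3.9 = 347.8 N·m counterclockwise.
Net moment of the loads = 2051 N·m counterclockwise.
The upward force F acts at the left end, arm 5.4 m, giving F × 5.4 clockwise.
For rotational equilibrium, F × 5.4 = 2051, so F = 2051 / 5.4 = 380 N.

F ≈ 380 N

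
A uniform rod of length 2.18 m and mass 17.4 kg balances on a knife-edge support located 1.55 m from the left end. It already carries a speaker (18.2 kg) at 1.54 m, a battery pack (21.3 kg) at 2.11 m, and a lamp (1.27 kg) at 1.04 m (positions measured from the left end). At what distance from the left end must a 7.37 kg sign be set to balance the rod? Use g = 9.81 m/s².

Taking torques about the knife-edge support (at 1.55 m from the left end):
Beam weight: 17.4 × 9.81 = 170.7 N down at 1.09 m → arm 0.46 m, τ = 170.7 × 0.46 = 78.52 N·m counterclockwise.
Speaker: 18.2 × 9.81 = 178.5 N down at 1.54 m → arm 0.01 m, τ = 178.5 × 0.01 = 1.785 N·m counterclockwise.
Battery pack: 21.3 × 9.81 = 209 N down at 2.11 m → arm 0.56 m, τ = 209 × 0.56 = 117 N·m clockwise.
Lamp: 1.27 × 9.81 = 12.46 N down at 1.04 m → arm 0.51 m, τ = 12.46 × 0.51 = 6.355 N·m counterclockwise.
Net moment of existing loads = 30.34 N·m clockwise.
The sign weighs 7.37 × 9.81 = 72.3 N and must supply an equal counterclockwise moment, so its lever arm about the knife-edge support is 30.34 / 72.3 = 0.42 m.
That puts it at 1.55 − 0.42 = 1.13 m from the left end.

x ≈ 1.13 m from the left end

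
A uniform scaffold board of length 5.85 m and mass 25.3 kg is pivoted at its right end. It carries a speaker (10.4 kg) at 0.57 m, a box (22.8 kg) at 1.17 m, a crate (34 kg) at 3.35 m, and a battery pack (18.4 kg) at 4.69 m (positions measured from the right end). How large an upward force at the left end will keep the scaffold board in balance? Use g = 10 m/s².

About the right end:
Beam weight: 25.3 × 10 = 253 N down at 2.925 m → arm 2.925 m, τ = 253 × 2.925 = 740 N·m counterclockwise.
Speaker: 10.4 × 10 = 104 N down at 0.57 m → arm 0.57 m, τ = 104 × 0.57 = 59.28 N·m counterclockwise.
Box: 22.8 × 10 = 228 N down at 1.17 m → arm 1.17 m, τ = 228 × 1.17 = 266.8 N·m counterclockwise.
Crate: 34 × 10 = 340 N down at 3.35 m → arm 3.35 m, τ = 340 × 3.35 = 1139 N·m counterclockwise.
Battery pack: 18.4 × 10 = 184 N down at 4.69 m → arm 4.69 m, τ = 184 × 4.69 = 863 N·m counterclockwise.
Net moment of the loads = 3068 N·m counterclockwise.
The upward force F acts at the left end, arm 5.85 m, giving F × 5.85 clockwise.
Στ = 0 ⇒ F × 5.85 = 3068 ⇒ F = 3068 / 5.85 = 524 N.

F ≈ 524 N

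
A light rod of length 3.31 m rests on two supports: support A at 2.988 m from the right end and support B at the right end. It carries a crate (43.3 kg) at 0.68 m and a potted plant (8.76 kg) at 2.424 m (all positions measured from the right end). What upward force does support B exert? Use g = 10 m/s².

Taking torques about support A:
Crate: 43.3 × 10 = 433 N down at 0.68 m → arm 2.308 m, τ = 433 × 2.308 = 999.4 N·m clockwise.
Potted plant: 8.76 × 10 = 87.6 N down at 2.424 m → arm 0.564 m, τ = 87.6 × 0.564 = 49.41 N·m clockwise.
Net load moment about support A = 1049 N·m clockwise.
Reaction R at support B is upward at 0 m, arm 2.988 m → moment R × 2.988 counterclockwise.
Balancing moments: R × 2.988 = 1049, giving R = 351 N.

R_B ≈ 351 N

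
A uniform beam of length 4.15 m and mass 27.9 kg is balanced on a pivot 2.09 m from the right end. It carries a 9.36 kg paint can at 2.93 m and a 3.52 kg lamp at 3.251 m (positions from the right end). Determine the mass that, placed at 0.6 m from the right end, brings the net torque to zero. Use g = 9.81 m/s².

Sum moments about the pivot (at 2.09 m from the right end) (the support reaction has zero arm there).
Beam weight: 27.9 × 9.81 = 273.7 N down at 2.075 m → arm 0.015 m, τ = 273.7 × 0.015 = 4.105 N·m clockwise.
Paint can: 9.36 × 9.81 = 91.82 N down at 2.93 m → arm 0.84 m, τ = 91.82 × 0.84 = 77.13 N·m counterclockwise.
Lamp: 3.52 × 9.81 = 34.53 N down at 3.251 m → arm 1.161 m, τ = 34.53 × 1.161 = 40.09 N·m counterclockwise.
Net moment of known loads = 113.1 N·m counterclockwise.
An unknown mass m at 0.6 m has arm 1.49 m; its moment is m·g·1.49 clockwise.
Στ = 0 ⇒ m × 9.81 × 1.49 = 113.1 ⇒ m = 113.1 / (9.81 × 1.49) = 7.74 kg.

m ≈ 7.74 kg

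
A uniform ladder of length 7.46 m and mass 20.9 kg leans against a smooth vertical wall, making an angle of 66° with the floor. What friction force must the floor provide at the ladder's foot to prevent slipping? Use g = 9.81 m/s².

f ≈ 45.6 N

Take moments about the foot of the ladder.
Ladder weight 20.9×9.81 = 205 N acts at 3.73 m along the ladder; its horizontal arm is 3.73·cos66° = 1.517 m → τ = 311 N·m clockwise.
Wall normal N acts horizontally at the top; its moment arm is the height L sinθ = 7.46·sin66° = 6.815 m, counterclockwise.
Setting net torque to zero: N × 6.815 = 311 → N = 45.6 N.
ΣFx = 0: friction at the foot balances the wall's push, so f = N_wall = 45.6 N.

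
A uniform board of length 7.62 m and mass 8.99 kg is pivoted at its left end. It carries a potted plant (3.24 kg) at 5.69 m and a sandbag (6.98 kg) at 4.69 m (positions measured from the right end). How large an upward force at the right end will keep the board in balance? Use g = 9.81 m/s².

Choose the left end as the axis so the unknown pivot reaction has zero arm there.
Beam weight: 8.99 × 9.81 = 88.19 N down at 3.81 m → arm 3.81 m, τ = 88.19 × 3.81 = 336 N·m clockwise.
Potted plant: 3.24 × 9.81 = 31.78 N down at 5.69 m → arm 1.93 m, τ = 31.78 × 1.93 = 61.34 N·m clockwise.
Sandbag: 6.98 × 9.81 = 68.47 N down at 4.69 m → arm 2.93 m, τ = 68.47 × 2.93 = 200.6 N·m clockwise.
Net moment of the loads = 597.9 N·m clockwise.
The upward force F acts at the right end, arm 7.62 m, giving F × 7.62 counterclockwise.
Balancing moments: F × 7.62 = 597.9, giving F = 597.9 / 7.62 = 78.5 N.

F ≈ 78.5 N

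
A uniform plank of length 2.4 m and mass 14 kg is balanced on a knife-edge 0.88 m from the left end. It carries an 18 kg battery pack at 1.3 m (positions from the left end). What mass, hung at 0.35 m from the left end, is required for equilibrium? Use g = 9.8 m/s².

m ≈ 22.7 kg

Choose the knife-edge (at 0.88 m from the left end) as the axis so the support reaction has zero arm there.
Beam weight: 14 × 9.8 = 137.2 N down at 1.2 m → arm 0.32 m, τ = 137.2 × 0.32 = 43.9 N·m clockwise.
Battery pack: 18 × 9.8 = 176.4 N down at 1.3 m → arm 0.42 m, τ = 176.4 × 0.42 = 74.09 N·m clockwise.
Net moment of known loads = 118 N·m clockwise.
An unknown mass m at 0.35 m has arm 0.53 m; its moment is m·g·0.53 counterclockwise.
Balancing moments: m × 9.8 × 0.53 = 118, giving m = 118 / (9.8 × 0.53) = 22.7 kg.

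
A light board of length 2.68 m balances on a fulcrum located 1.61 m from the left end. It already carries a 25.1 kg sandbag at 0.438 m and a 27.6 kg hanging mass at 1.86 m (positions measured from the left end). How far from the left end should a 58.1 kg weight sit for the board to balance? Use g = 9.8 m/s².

x ≈ 2 m from the left end

About the fulcrum (at 1.61 m from the left end):
Sandbag: 25.1 × 9.8 = 246 N down at 0.438 m → arm 1.172 m, τ = 246 × 1.172 = 288.3 N·m counterclockwise.
Hanging mass: 27.6 × 9.8 = 270.5 N down at 1.86 m → arm 0.25 m, τ = 270.5 × 0.25 = 67.62 N·m clockwise.
Net moment of existing loads = 220.7 N·m counterclockwise.
The weight weighs 58.1 × 9.8 = 569.4 N and must supply an equal clockwise moment, so its lever arm about the fulcrum is 220.7 / 569.4 = 0.388 m.
That puts it at 1.61 + 0.388 = 2 m from the left end.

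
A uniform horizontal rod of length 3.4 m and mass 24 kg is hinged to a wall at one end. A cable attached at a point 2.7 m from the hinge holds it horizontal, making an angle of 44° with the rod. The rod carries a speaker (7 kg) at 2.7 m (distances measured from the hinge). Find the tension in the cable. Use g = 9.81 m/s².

Choose the hinge as the axis so the unknown hinge reaction has zero arm there.
Beam weight: 24 × 9.81 = 235.4 N down at 1.7 m → arm 1.7 m, τ = 235.4 × 1.7 = 400.2 N·m clockwise.
Speaker: 7 × 9.81 = 68.67 N down at 2.7 m → arm 2.7 m, τ = 68.67 × 2.7 = 185.4 N·m clockwise.
Total clockwise load moment = 585.6 N·m.
The cable tension T acts at 2.7 m; only its component perpendicular to the rod, T sinθ, produces torque. sin 44° = 0.6947.
For rotational equilibrium, T × 2.7 × 0.6947 = 585.6, so T = 585.6 / 1.876 = 312 N.

T ≈ 312 N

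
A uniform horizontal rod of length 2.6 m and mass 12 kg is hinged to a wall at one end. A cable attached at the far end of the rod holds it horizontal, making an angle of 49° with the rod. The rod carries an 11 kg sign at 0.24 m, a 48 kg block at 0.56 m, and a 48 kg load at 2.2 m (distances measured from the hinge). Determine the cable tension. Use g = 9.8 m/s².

About the hinge:
Beam weight: 12 × 9.8 = 117.6 N down at 1.3 m → arm 1.3 m, τ = 117.6 × 1.3 = 152.9 N·m clockwise.
Sign: 11 × 9.8 = 107.8 N down at 0.24 m → arm 0.24 m, τ = 107.8 × 0.24 = 25.87 N·m clockwise.
Block: 48 × 9.8 = 470.4 N down at 0.56 m → arm 0.56 m, τ = 470.4 × 0.56 = 263.4 N·m clockwise.
Load: 48 × 9.8 = 470.4 N down at 2.2 m → arm 2.2 m, τ = 470.4 × 2.2 = 1035 N·m clockwise.
Total clockwise load moment = 1477 N·m.
The cable tension T acts at 2.6 m; only its component perpendicular to the rod, T sinθ, produces torque. sin 49° = 0.7547.
Στ = 0 ⇒ T × 2.6 × 0.7547 = 1477 ⇒ T = 1477 / 1.962 = 753 N.

T ≈ 753 N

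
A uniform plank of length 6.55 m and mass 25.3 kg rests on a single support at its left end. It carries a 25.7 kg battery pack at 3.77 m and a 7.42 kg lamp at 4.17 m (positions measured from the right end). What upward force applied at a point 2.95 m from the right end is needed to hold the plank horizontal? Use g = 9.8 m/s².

F ≈ 468 N

Take moments about the left end.
Beam weight: 25.3 × 9.8 = 247.9 N down at 3.275 m → arm 3.275 m, τ = 247.9 × 3.275 = 811.9 N·m clockwise.
Battery pack: 25.7 × 9.8 = 251.9 N down at 3.77 m → arm 2.78 m, τ = 251.9 × 2.78 = 700.3 N·m clockwise.
Lamp: 7.42 × 9.8 = 72.72 N down at 4.17 m → arm 2.38 m, τ = 72.72 × 2.38 = 173.1 N·m clockwise.
Net moment of the loads = 1685 N·m clockwise.
The upward force F acts at a point 2.95 m from the right end, arm 3.6 m, giving F × 3.6 counterclockwise.
Setting net torque to zero: F × 3.6 = 1685 → F = 1685 / 3.6 = 468 N.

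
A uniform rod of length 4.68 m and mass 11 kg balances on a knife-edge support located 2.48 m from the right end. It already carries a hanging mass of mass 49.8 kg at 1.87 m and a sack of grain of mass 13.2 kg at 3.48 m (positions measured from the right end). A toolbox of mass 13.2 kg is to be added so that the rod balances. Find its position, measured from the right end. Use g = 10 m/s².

About the knife-edge support (at 2.48 m from the right end):
Beam weight: 11 × 10 = 110 N down at 2.34 m → arm 0.14 m, τ = 110 × 0.14 = 15.4 N·m clockwise.
Hanging mass: 49.8 × 10 = 498 N down at 1.87 m → arm 0.61 m, τ = 498 × 0.61 = 303.8 N·m clockwise.
Sack of grain: 13.2 × 10 = 132 N down at 3.48 m → arm 1 m, τ = 132 × 1 = 132 N·m counterclockwise.
Net moment of existing loads = 187.2 N·m clockwise.
The toolbox weighs 13.2 × 10 = 132 N and must supply an equal counterclockwise moment, so its lever arm about the knife-edge support is 187.2 / 132 = 1.42 m.
That puts it at 2.48 + 1.42 = 3.9 m from the right end.

x ≈ 3.9 m from the right end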